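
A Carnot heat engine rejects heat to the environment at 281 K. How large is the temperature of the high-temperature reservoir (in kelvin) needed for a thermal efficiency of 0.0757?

From η = 1 − T_C/T_H, solving for T_H gives T_H = T_C/(1 − η) = 281.00/(1 − 0.0757) = 304 K.

T_H ≈ 304 K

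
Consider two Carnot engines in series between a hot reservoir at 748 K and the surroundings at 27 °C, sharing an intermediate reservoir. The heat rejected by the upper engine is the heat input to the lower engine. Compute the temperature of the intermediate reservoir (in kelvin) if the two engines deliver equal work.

T_C = 27 °C → 27 + 273.15 = 300.15 K.
For reversible stages Q_m = Q_H·(T_m/T_H). Setting W₁ = Q_H(1 − T_m/T_H) equal to W₂ = Q_m(1 − T_C/T_m) = Q_H·(T_m − T_C)/T_H gives T_H − T_m = T_m − T_C, so T_m = (T_H + T_C)/2 = (748.00 + 300.15)/2 = 524.1 K.

T_m ≈ 524.1 K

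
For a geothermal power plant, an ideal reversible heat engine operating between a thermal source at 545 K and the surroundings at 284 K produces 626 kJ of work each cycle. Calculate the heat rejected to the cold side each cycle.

Q_C ≈ 681 kJ

For a reversible engine, η = 1 − T_C/T_H = 1 − 284.00/545.00 = 0.4789.
Since Q_C/Q_H = T_C/T_H and Q_H = W/η, Q_C = W·T_C/(T_H − T_C) = 626 × 284.00/261.00 = 681 kJ.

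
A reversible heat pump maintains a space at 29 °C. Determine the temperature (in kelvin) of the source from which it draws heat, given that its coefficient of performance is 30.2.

T_H = 29 °C → 29 + 273.15 = 302.15 K.
COP_HP = T_H/(T_H − T_C) ⇒ T_C = T_H·(COP_HP − 1)/COP_HP = 302.15 × (30.2 − 1)/30.2 = 292.1 K.

T_C ≈ 292.1 K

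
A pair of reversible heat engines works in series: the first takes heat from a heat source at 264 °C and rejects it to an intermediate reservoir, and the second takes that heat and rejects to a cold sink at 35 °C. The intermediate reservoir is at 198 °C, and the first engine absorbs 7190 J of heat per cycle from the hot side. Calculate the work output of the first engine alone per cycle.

W₁ ≈ 883 J

T_H = 264 °C → 264 + 273.15 = 537.15 K.
T_C = 35 °C → 35 + 273.15 = 308.15 K.
T_m = 198 °C → 198 + 273.15 = 471.15 K.
First-stage efficiency η₁ = 1 − T_m/T_H = 1 − 471.15/537.15 = 0.1229.
W₁ = η₁·Q_H = 0.1229 × 7190 = 883 J.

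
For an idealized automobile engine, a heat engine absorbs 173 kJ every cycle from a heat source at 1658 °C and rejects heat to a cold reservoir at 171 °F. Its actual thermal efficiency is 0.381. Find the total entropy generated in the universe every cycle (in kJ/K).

ΔS_univ ≈ 0.216 kJ/K

T_H = 1658 °C → 1658 + 273.15 = 1931.15 K.
T_C = 171 °F → (171 − 32) × 5/9 = 77.22 °C = 350.37 K.
W = η·Q_H = 0.381 × 173 = 65.91 kJ, so Q_C = Q_H − W = 107.1 kJ.
Reservoir entropy changes: ΔS_H = −Q_H/T_H = −173/1931.15 = -0.08958 kJ/K and ΔS_C = +Q_C/T_C = 107.1/350.37 = 0.3056 kJ/K.
ΔS_univ = −Q_H/T_H + Q_C/T_C = 0.216 kJ/K (> 0, since η = 0.381 < η_Carnot = 0.819).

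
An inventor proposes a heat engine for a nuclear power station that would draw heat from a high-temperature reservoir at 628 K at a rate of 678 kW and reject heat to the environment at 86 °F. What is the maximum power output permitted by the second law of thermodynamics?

Ẇ_max ≈ 351 kW

T_C = 86 °F → (86 − 32) × 5/9 = 30.00 °C = 303.15 K.
No engine can exceed the Carnot limit: η_max = 1 − T_C/T_H = 1 − 303.15/628.00 = 0.5173.
W_max = η_max · Q_H = 0.5173 × 678 = 351 kW.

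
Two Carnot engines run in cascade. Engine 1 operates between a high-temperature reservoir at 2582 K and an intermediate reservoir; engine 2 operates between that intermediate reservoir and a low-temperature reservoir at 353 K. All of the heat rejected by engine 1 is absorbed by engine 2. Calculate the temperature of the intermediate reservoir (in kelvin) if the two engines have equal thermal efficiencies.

T_m ≈ 955 K

Equal efficiencies require 1 − T_m/T_H = 1 − T_C/T_m, i.e. T_m/T_H = T_C/T_m, so T_m = √(T_H·T_C) = √(2582.00 × 353.00) = 955 K.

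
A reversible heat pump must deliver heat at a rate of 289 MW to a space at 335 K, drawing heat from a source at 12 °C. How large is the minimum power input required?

Ẇ_in ≈ 43.00 MW

T_C = 12 °C → 12 + 273.15 = 285.15 K.
The Carnot heat-pump COP is COP_HP = T_H/(T_H − T_C) = 335.00/49.85 = 6.7202.
W = Q_H/COP_HP = 289/6.7202 = 43.00 MW.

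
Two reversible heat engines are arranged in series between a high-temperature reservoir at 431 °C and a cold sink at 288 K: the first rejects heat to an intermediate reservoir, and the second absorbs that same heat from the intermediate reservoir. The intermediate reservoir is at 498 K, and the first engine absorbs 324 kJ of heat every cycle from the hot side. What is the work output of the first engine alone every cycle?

T_H = 431 °C → 431 + 273.15 = 704.15 K.
First-stage efficiency η₁ = 1 − T_m/T_H = 1 − 498.00/704.15 = 0.2928.
W₁ = η₁·Q_H = 0.2928 × 324 = 94.9 kJ.

W₁ ≈ 94.9 kJ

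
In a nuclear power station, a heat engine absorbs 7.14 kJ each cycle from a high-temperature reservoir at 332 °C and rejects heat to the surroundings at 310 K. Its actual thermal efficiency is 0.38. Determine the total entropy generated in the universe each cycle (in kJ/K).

T_H = 332 °C → 332 + 273.15 = 605.15 K.
W = η·Q_H = 0.38 × 7.14 = 2.713 kJ, so Q_C = Q_H − W = 4.427 kJ.
Entropy balance on the reservoirs: −Q_H/T_H = -0.01180 kJ/K, +Q_C/T_C = 0.01428 kJ/K.
ΔS_univ = −Q_H/T_H + Q_C/T_C = 0.00248 kJ/K (> 0, since η = 0.38 < η_Carnot = 0.488).

ΔS_univ ≈ 0.00248 kJ/K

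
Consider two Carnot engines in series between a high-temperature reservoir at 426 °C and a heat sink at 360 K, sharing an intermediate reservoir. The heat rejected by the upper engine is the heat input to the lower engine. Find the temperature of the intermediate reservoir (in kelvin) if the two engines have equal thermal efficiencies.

T_H = 426 °C → 426 + 273.15 = 699.15 K.
Equal efficiencies require 1 − T_m/T_H = 1 − T_C/T_m, i.e. T_m/T_H = T_C/T_m, so T_m = √(T_H·T_C) = √(699.15 × 360.00) = 502 K.

T_m ≈ 502 K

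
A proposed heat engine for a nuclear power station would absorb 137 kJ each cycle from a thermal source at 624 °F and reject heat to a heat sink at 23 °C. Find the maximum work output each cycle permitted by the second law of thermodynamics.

W_max ≈ 69.61 kJ

T_H = 624 °F → (624 − 32) × 5/9 = 328.89 °C = 602.04 K.
T_C = 23 °C → 23 + 273.15 = 296.15 K.
By the Carnot theorem, η_max = 1 − T_C/T_H = 1 − 296.15/602.04 = 0.5081.
W_max = η_max · Q_H = 0.5081 × 137 = 69.61 kJ.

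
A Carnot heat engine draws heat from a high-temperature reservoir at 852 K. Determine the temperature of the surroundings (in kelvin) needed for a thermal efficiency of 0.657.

From η = 1 − T_C/T_H, T_C = T_H·(1 − η) = 852.00 × (1 − 0.657) = 292.2 K.

T_C ≈ 292.2 K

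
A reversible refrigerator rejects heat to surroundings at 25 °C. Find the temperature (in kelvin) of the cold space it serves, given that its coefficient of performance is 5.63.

T_H = 25 °C → 25 + 273.15 = 298.15 K.
COP_R = T_C/(T_H − T_C) ⇒ T_C = T_H·COP_R/(1 + COP_R) = 298.15 × 5.63/(1 + 5.63) = 253 K.

T_C ≈ 253 K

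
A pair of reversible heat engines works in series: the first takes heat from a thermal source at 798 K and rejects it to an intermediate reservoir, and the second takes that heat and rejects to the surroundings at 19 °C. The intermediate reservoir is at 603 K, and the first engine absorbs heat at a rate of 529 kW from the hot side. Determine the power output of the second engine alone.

T_C = 19 °C → 19 + 273.15 = 292.15 K.
Heat entering the second stage: Q_m = Q_H·(T_m/T_H) = 529 × 603.00/798.00 = 400 kW.
Second-stage efficiency η₂ = 1 − T_C/T_m = 1 − 292.15/603.00 = 0.5155, so W₂ = η₂·Q_m = 206 kW.

Ẇ₂ ≈ 206 kW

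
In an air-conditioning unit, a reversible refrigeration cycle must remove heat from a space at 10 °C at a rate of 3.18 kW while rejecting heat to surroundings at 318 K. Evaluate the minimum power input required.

Ẇ_in ≈ 0.391 kW

T_C = 10 °C → 10 + 273.15 = 283.15 K.
For a reversible refrigerator, COP_R = T_C/(T_H − T_C) = 283.15/34.85 = 8.1248.
W = Q_C/COP_R = 3.18/8.1248 = 0.391 kW.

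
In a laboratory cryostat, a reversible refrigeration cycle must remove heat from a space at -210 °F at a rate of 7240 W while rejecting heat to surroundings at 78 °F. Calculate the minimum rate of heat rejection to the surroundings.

T_H = 78 °F → (78 − 32) × 5/9 = 25.56 °C = 298.71 K.
T_C = -210 °F → (-210 − 32) × 5/9 = -134.44 °C = 138.71 K.
For a reversible cycle Q_H/Q_C = T_H/T_C, so Q_H = Q_C·T_H/T_C = 7240 × 298.71/138.71 = 15600 W.

Q̇_H ≈ 15600 W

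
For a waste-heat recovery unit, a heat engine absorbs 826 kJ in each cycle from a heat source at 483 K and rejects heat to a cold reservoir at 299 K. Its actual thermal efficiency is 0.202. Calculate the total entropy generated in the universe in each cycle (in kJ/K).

ΔS_univ ≈ 0.494 kJ/K

W = η·Q_H = 0.202 × 826 = 166.9 kJ, so Q_C = Q_H − W = 659.1 kJ.
Entropy balance on the reservoirs: −Q_H/T_H = -1.710 kJ/K, +Q_C/T_C = 2.205 kJ/K.
ΔS_univ = −Q_H/T_H + Q_C/T_C = 0.494 kJ/K (> 0, since η = 0.202 < η_Carnot = 0.381).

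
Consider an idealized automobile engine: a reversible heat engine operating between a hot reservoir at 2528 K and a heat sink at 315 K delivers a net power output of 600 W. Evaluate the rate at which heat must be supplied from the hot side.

Q̇_H ≈ 685 W

Since the cycle is reversible, η = 1 − T_C/T_H = 1 − 315.00/2528.00 = 0.8754.
Q_H = W/η = 600/0.8754 = 685 W.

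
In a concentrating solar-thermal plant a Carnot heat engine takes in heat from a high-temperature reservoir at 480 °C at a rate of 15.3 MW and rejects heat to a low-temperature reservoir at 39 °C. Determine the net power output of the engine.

Ẇ ≈ 8.96 MW

T_H = 480 °C → 480 + 273.15 = 753.15 K.
T_C = 39 °C → 39 + 273.15 = 312.15 K.
η_rev = 1 − T_C/T_H = 1 − 312.15/753.15 = 0.5855.
W = η·Q_H = 0.5855 × 15.3 = 8.96 MW.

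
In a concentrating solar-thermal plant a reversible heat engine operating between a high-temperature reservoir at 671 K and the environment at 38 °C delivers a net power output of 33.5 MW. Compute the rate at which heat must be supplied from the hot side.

Q̇_H ≈ 62.5 MW

T_C = 38 °C → 38 + 273.15 = 311.15 K.
Since the cycle is reversible, η = 1 − T_C/T_H = 1 − 311.15/671.00 = 0.5363.
Q_H = W/η = 33.5/0.5363 = 62.5 MW.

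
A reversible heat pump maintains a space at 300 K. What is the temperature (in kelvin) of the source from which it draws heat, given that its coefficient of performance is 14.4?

T_C ≈ 279 K

COP_HP = T_H/(T_H − T_C) ⇒ T_C = T_H·(COP_HP − 1)/COP_HP = 300.00 × (14.4 − 1)/14.4 = 279 K.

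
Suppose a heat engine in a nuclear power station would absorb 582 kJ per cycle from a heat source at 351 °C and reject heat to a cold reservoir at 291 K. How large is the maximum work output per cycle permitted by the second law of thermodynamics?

T_H = 351 °C → 351 + 273.15 = 624.15 K.
By the Carnot theorem, η_max = 1 − T_C/T_H = 1 − 291.00/624.15 = 0.5338.
W_max = η_max · Q_H = 0.5338 × 582 = 311 kJ.

W_max ≈ 311 kJ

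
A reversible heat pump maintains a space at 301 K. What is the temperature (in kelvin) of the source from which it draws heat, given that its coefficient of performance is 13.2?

COP_HP = T_H/(T_H − T_C) ⇒ T_C = T_H·(COP_HP − 1)/COP_HP = 301.00 × (13.2 − 1)/13.2 = 278 K.

T_C ≈ 278 K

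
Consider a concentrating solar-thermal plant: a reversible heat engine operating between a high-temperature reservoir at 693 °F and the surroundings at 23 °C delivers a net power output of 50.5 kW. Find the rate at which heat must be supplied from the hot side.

Q̇_H ≈ 93.9 kW

T_H = 693 °F → (693 − 32) × 5/9 = 367.22 °C = 640.37 K.
T_C = 23 °C → 23 + 273.15 = 296.15 K.
For a reversible engine, η = 1 − T_C/T_H = 1 − 296.15/640.37 = 0.5375.
Q_H = W/η = 50.5/0.5375 = 93.9 kW.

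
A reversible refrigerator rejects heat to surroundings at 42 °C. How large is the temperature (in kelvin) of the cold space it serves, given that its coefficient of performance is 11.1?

T_H = 42 °C → 42 + 273.15 = 315.15 K.
COP_R = T_C/(T_H − T_C) ⇒ T_C = T_H·COP_R/(1 + COP_R) = 315.15 × 11.1/(1 + 11.1) = 289 K.

T_C ≈ 289 K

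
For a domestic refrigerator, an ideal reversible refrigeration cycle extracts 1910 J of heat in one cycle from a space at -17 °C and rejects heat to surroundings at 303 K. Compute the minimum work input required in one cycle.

W_in ≈ 349.3 J

T_C = -17 °C → -17 + 273.15 = 256.15 K.
Carnot COP: COP_R = T_C/(T_H − T_C) = 256.15/46.85 = 5.4674.
W = Q_C/COP_R = 1910/5.4674 = 349.3 J.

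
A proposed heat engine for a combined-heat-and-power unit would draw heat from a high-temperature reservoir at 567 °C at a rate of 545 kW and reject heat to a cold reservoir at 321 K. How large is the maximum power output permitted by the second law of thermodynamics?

T_H = 567 °C → 567 + 273.15 = 840.15 K.
The second-law ceiling is the Carnot efficiency, η_max = 1 − T_C/T_H = 1 − 321.00/840.15 = 0.6179.
W_max = η_max · Q_H = 0.6179 × 545 = 337 kW.

Ẇ_max ≈ 337 kW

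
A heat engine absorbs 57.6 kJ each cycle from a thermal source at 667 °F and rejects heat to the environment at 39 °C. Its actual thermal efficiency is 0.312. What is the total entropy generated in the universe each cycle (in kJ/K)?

ΔS_univ ≈ 0.03493 kJ/K

T_H = 667 °F → (667 − 32) × 5/9 = 352.78 °C = 625.93 K.
T_C = 39 °C → 39 + 273.15 = 312.15 K.
W = η·Q_H = 0.312 × 57.6 = 17.97 kJ, so Q_C = Q_H − W = 39.63 kJ.
Entropy balance on the reservoirs: −Q_H/T_H = -0.09202 kJ/K, +Q_C/T_C = 0.1270 kJ/K.
ΔS_univ = −Q_H/T_H + Q_C/T_C = 0.03493 kJ/K (> 0, since η = 0.312 < η_Carnot = 0.501).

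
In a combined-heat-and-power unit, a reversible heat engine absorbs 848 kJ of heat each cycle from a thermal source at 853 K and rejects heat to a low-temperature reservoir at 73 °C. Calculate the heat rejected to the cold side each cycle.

Q_C ≈ 344.1 kJ

T_C = 73 °C → 73 + 273.15 = 346.15 K.
η_rev = 1 − T_C/T_H = 1 − 346.15/853.00 = 0.5942.
For a reversible cycle Q_C/Q_H = T_C/T_H, so Q_C = 848 × 346.15/853.00 = 344.1 kJ.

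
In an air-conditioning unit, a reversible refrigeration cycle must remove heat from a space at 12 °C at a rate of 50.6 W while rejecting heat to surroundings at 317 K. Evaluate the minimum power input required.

Ẇ_in ≈ 5.65 W

T_C = 12 °C → 12 + 273.15 = 285.15 K.
The reversible coefficient of performance is COP_R = T_C/(T_H − T_C) = 285.15/31.85 = 8.9529.
W = Q_C/COP_R = 50.6/8.9529 = 5.65 W.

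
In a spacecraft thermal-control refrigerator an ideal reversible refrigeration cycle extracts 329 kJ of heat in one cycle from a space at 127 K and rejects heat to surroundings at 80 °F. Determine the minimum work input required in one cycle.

T_H = 80 °F → (80 − 32) × 5/9 = 26.67 °C = 299.82 K.
For a reversible refrigerator, COP_R = T_C/(T_H − T_C) = 127.00/172.82 = 0.7349.
W = Q_C/COP_R = 329/0.7349 = 448 kJ.

W_in ≈ 448 kJ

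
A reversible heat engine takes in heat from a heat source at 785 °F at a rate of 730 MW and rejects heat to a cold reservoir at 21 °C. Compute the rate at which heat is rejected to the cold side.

T_H = 785 °F → (785 − 32) × 5/9 = 418.33 °C = 691.48 K.
T_C = 21 °C → 21 + 273.15 = 294.15 K.
For a reversible engine, η = 1 − T_C/T_H = 1 − 294.15/691.48 = 0.5746.
For a reversible cycle Q_C/Q_H = T_C/T_H, so Q_C = 730 × 294.15/691.48 = 311 MW.

Q̇_C ≈ 311 MW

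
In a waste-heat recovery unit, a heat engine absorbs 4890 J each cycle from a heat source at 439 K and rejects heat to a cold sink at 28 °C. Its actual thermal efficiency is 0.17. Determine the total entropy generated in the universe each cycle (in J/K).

T_C = 28 °C → 28 + 273.15 = 301.15 K.
W = η·Q_H = 0.17 × 4890 = 831.3 J, so Q_C = Q_H − W = 4059 J.
Reservoir entropy changes: ΔS_H = −Q_H/T_H = −4890/439.00 = -11.14 J/K and ΔS_C = +Q_C/T_C = 4059/301.15 = 13.48 J/K.
ΔS_univ = −Q_H/T_H + Q_C/T_C = 2.34 J/K (> 0, since η = 0.17 < η_Carnot = 0.314).

ΔS_univ ≈ 2.34 J/K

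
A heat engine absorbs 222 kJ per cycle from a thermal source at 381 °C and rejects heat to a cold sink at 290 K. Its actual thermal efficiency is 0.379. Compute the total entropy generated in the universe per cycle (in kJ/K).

T_H = 381 °C → 381 + 273.15 = 654.15 K.
W = η·Q_H = 0.379 × 222 = 84.14 kJ, so Q_C = Q_H − W = 137.9 kJ.
Reservoir entropy changes: ΔS_H = −Q_H/T_H = −222/654.15 = -0.3394 kJ/K and ΔS_C = +Q_C/T_C = 137.9/290.00 = 0.4754 kJ/K.
ΔS_univ = −Q_H/T_H + Q_C/T_C = 0.1360 kJ/K (> 0, since η = 0.379 < η_Carnot = 0.557).

ΔS_univ ≈ 0.1360 kJ/K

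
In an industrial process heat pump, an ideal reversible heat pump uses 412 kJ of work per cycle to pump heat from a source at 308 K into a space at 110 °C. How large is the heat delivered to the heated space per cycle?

T_H = 110 °C → 110 + 273.15 = 383.15 K.
Reversible heating COP: COP_HP = T_H/(T_H − T_C) = 383.15/75.15 = 5.0985.
Q_H = COP_HP · W = 5.0985 × 412 = 2100 kJ.

Q_H ≈ 2100 kJ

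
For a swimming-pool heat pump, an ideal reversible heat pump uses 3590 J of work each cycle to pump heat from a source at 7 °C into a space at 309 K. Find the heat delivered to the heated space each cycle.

T_C = 7 °C → 7 + 273.15 = 280.15 K.
Reversible heating COP: COP_HP = T_H/(T_H − T_C) = 309.00/28.85 = 10.7106.
Q_H = COP_HP · W = 10.7106 × 3590 = 38500 J.

Q_H ≈ 38500 J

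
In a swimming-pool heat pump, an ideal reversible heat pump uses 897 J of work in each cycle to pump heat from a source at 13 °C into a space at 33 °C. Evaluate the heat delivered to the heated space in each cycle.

T_H = 33 °C → 33 + 273.15 = 306.15 K.
T_C = 13 °C → 13 + 273.15 = 286.15 K.
COP_HP = T_H/(T_H − T_C) = 306.15/20.00 = 15.3075.
Q_H = COP_HP · W = 15.3075 × 897 = 13730 J.

Q_H ≈ 13730 J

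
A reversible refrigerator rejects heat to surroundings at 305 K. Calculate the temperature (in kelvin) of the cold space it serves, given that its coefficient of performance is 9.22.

COP_R = T_C/(T_H − T_C) ⇒ T_C = T_H·COP_R/(1 + COP_R) = 305.00 × 9.22/(1 + 9.22) = 275 K.

T_C ≈ 275 K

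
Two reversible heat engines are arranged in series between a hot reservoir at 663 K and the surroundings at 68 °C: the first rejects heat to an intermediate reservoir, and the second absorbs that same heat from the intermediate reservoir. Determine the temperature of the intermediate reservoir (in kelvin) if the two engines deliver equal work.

T_m ≈ 502 K

T_C = 68 °C → 68 + 273.15 = 341.15 K.
For reversible stages Q_m = Q_H·(T_m/T_H). Setting W₁ = Q_H(1 − T_m/T_H) equal to W₂ = Q_m(1 − T_C/T_m) = Q_H·(T_m − T_C)/T_H gives T_H − T_m = T_m − T_C, so T_m = (T_H + T_C)/2 = (663.00 + 341.15)/2 = 502 K.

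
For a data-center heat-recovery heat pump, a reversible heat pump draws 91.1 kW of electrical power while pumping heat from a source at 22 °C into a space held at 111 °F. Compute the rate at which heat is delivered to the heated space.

Q̇_H ≈ 1320 kW

T_H = 111 °F → (111 − 32) × 5/9 = 43.89 °C = 317.04 K.
T_C = 22 °C → 22 + 273.15 = 295.15 K.
Reversible heating COP: COP_HP = T_H/(T_H − T_C) = 317.04/21.89 = 14.4840.
Q_H = COP_HP · W = 14.4840 × 91.1 = 1320 kW.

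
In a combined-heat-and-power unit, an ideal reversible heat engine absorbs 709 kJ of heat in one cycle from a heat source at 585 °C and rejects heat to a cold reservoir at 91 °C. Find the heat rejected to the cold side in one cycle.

T_H = 585 °C → 585 + 273.15 = 858.15 K.
T_C = 91 °C → 91 + 273.15 = 364.15 K.
Carnot efficiency: η = 1 − T_C/T_H = 1 − 364.15/858.15 = 0.5757.
For a reversible cycle Q_C/Q_H = T_C/T_H, so Q_C = 709 × 364.15/858.15 = 301 kJ.

Q_C ≈ 301 kJ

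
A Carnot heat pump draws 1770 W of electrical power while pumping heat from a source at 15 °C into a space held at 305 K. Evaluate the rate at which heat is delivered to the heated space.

T_C = 15 °C → 15 + 273.15 = 288.15 K.
For a reversible heat pump, COP_HP = T_H/(T_H − T_C) = 305.00/16.85 = 18.1009.
Q_H = COP_HP · W = 18.1009 × 1770 = 32000 W.

Q̇_H ≈ 32000 W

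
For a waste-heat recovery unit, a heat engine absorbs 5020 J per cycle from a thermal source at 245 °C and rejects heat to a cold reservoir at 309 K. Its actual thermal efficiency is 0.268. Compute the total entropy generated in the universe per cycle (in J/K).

T_H = 245 °C → 245 + 273.15 = 518.15 K.
W = η·Q_H = 0.268 × 5020 = 1345 J, so Q_C = Q_H − W = 3675 J.
The hot reservoir loses entropy Q_H/T_H = 5020/518.15 = 9.688 J/K; the cold reservoir gains Q_C/T_C = 3675/309.00 = 11.89 J/K.
ΔS_univ = −Q_H/T_H + Q_C/T_C = 2.20 J/K (> 0, since η = 0.268 < η_Carnot = 0.404).

ΔS_univ ≈ 2.20 J/K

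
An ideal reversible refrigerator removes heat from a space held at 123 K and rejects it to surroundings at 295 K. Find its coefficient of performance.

COP_R ≈ 0.715

Carnot COP: COP_R = T_C/(T_H − T_C) = 123.00/(295.00 − 123.00) = 0.715.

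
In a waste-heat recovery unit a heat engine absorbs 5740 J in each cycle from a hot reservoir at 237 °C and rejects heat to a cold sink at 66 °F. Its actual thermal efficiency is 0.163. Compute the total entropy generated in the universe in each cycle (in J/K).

T_H = 237 °C → 237 + 273.15 = 510.15 K.
T_C = 66 °F → (66 − 32) × 5/9 = 18.89 °C = 292.04 K.
W = η·Q_H = 0.163 × 5740 = 935.6 J, so Q_C = Q_H − W = 4804 J.
Reservoir entropy changes: ΔS_H = −Q_H/T_H = −5740/510.15 = -11.25 J/K and ΔS_C = +Q_C/T_C = 4804/292.04 = 16.45 J/K.
ΔS_univ = −Q_H/T_H + Q_C/T_C = 5.20 J/K (> 0, since η = 0.163 < η_Carnot = 0.428).

ΔS_univ ≈ 5.20 J/K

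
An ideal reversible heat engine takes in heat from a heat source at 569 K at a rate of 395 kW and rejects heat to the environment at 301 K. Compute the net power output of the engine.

Ẇ ≈ 186 kW

The Carnot efficiency is η = 1 − T_C/T_H = 1 − 301.00/569.00 = 0.4710.
W = η·Q_H = 0.4710 × 395 = 186 kW.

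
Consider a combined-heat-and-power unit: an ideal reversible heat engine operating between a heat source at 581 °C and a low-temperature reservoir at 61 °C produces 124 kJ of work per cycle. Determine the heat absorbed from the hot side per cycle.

Q_H ≈ 203.7 kJ

T_H = 581 °C → 581 + 273.15 = 854.15 K.
T_C = 61 °C → 61 + 273.15 = 334.15 K.
Since the cycle is reversible, η = 1 − T_C/T_H = 1 − 334.15/854.15 = 0.6088.
Q_H = W/η = 124/0.6088 = 203.7 kJ.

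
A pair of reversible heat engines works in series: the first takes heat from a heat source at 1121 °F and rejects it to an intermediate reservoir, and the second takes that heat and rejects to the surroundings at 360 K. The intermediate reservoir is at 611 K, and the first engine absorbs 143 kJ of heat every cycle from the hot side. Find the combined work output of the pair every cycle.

W_total ≈ 84.4 kJ

T_H = 1121 °F → (1121 − 32) × 5/9 = 605.00 °C = 878.15 K.
Two reversible stages in series are equivalent to a single Carnot engine between T_H and T_C, so η_total = 1 − T_C/T_H = 1 − 360.00/878.15 = 0.5900.
W_total = η_total · Q_H = 0.5900 × 143 = 84.4 kJ.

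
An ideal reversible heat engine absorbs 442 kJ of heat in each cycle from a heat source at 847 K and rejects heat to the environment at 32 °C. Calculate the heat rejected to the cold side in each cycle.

T_C = 32 °C → 32 + 273.15 = 305.15 K.
Since the cycle is reversible, η = 1 − T_C/T_H = 1 − 305.15/847.00 = 0.6397.
For a reversible cycle Q_C/Q_H = T_C/T_H, so Q_C = 442 × 305.15/847.00 = 159.2 kJ.

Q_C ≈ 159.2 kJ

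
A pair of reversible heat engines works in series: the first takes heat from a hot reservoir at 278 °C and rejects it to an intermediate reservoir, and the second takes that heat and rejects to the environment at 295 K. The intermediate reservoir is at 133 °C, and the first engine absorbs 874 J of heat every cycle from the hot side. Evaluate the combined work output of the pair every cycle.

T_H = 278 °C → 278 + 273.15 = 551.15 K.
Two reversible stages in series are equivalent to a single Carnot engine between T_H and T_C, so η_total = 1 − T_C/T_H = 1 − 295.00/551.15 = 0.4648.
W_total = η_total · Q_H = 0.4648 × 874 = 406 J.

W_total ≈ 406 J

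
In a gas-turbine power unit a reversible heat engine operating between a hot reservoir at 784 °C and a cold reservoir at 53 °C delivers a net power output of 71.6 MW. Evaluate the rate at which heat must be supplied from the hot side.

T_H = 784 °C → 784 + 273.15 = 1057.15 K.
T_C = 53 °C → 53 + 273.15 = 326.15 K.
Carnot efficiency: η = 1 − T_C/T_H = 1 − 326.15/1057.15 = 0.6915.
Q_H = W/η = 71.6/0.6915 = 104 MW.

Q̇_H ≈ 104 MW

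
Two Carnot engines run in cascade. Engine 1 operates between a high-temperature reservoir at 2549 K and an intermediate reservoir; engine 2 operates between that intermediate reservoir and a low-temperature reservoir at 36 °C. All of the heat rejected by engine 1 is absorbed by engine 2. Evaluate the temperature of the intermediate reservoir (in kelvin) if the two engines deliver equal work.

T_C = 36 °C → 36 + 273.15 = 309.15 K.
For reversible stages Q_m = Q_H·(T_m/T_H). Setting W₁ = Q_H(1 − T_m/T_H) equal to W₂ = Q_m(1 − T_C/T_m) = Q_H·(T_m − T_C)/T_H gives T_H − T_m = T_m − T_C, so T_m = (T_H + T_C)/2 = (2549.00 + 309.15)/2 = 1429 K.

T_m ≈ 1429 K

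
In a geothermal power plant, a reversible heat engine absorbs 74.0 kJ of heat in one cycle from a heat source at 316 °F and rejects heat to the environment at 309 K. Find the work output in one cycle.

T_H = 316 °F → (316 − 32) × 5/9 = 157.78 °C = 430.93 K.
Carnot efficiency: η = 1 − T_C/T_H = 1 − 309.00/430.93 = 0.2829.
W = η·Q_H = 0.2829 × 74.0 = 20.9 kJ.

W ≈ 20.9 kJ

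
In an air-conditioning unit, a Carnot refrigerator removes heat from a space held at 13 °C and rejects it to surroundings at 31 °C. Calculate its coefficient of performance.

T_H = 31 °C → 31 + 273.15 = 304.15 K.
T_C = 13 °C → 13 + 273.15 = 286.15 K.
COP_R = T_C/(T_H − T_C) = 286.15/(304.15 − 286.15) = 15.90.

COP_R ≈ 15.90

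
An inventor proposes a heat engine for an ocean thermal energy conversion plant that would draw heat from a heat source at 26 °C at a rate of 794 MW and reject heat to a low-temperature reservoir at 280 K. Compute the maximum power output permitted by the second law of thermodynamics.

Ẇ_max ≈ 50.8 MW

T_H = 26 °C → 26 + 273.15 = 299.15 K.
The second-law ceiling is the Carnot efficiency, η_max = 1 − T_C/T_H = 1 − 280.00/299.15 = 0.0640.
W_max = η_max · Q_H = 0.0640 × 794 = 50.8 MW.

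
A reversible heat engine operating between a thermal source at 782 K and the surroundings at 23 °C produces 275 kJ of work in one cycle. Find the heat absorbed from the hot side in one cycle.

T_C = 23 °C → 23 + 273.15 = 296.15 K.
Carnot efficiency: η = 1 − T_C/T_H = 1 − 296.15/782.00 = 0.6213.
Q_H = W/η = 275/0.6213 = 443 kJ.

Q_H ≈ 443 kJ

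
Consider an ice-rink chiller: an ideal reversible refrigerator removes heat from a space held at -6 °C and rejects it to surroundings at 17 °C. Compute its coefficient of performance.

T_H = 17 °C → 17 + 273.15 = 290.15 K.
T_C = -6 °C → -6 + 273.15 = 267.15 K.
For a reversible refrigerator, COP_R = T_C/(T_H − T_C) = 267.15/(290.15 − 267.15) = 11.62.

COP_R ≈ 11.62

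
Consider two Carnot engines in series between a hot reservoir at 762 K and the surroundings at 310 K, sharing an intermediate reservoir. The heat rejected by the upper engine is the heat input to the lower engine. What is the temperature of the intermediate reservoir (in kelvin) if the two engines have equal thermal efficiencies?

Equal efficiencies require 1 − T_m/T_H = 1 − T_C/T_m, i.e. T_m/T_H = T_C/T_m, so T_m = √(T_H·T_C) = √(762.00 × 310.00) = 486.0 K.

T_m ≈ 486.0 K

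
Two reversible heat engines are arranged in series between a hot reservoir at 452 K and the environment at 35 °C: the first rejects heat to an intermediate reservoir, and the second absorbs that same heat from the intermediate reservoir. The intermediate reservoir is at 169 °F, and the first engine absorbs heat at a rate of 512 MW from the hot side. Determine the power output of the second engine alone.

T_C = 35 °C → 35 + 273.15 = 308.15 K.
T_m = 169 °F → (169 − 32) × 5/9 = 76.11 °C = 349.26 K.
Heat entering the second stage: Q_m = Q_H·(T_m/T_H) = 512 × 349.26/452.00 = 396 MW.
Second-stage efficiency η₂ = 1 − T_C/T_m = 1 − 308.15/349.26 = 0.1177, so W₂ = η₂·Q_m = 46.6 MW.

Ẇ₂ ≈ 46.6 MW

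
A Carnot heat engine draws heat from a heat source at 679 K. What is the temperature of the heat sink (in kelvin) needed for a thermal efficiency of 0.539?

T_C ≈ 313.0 K

From η = 1 − T_C/T_H, T_C = T_H·(1 − η) = 679.00 × (1 − 0.539) = 313.0 K.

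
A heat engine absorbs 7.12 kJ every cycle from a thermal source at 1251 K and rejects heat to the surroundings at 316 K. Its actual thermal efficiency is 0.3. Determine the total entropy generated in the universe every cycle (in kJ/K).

ΔS_univ ≈ 0.01008 kJ/K

W = η·Q_H = 0.3 × 7.12 = 2.136 kJ, so Q_C = Q_H − W = 4.984 kJ.
Reservoir entropy changes: ΔS_H = −Q_H/T_H = −7.12/1251.00 = -0.005691 kJ/K and ΔS_C = +Q_C/T_C = 4.984/316.00 = 0.01577 kJ/K.
ΔS_univ = −Q_H/T_H + Q_C/T_C = 0.01008 kJ/K (> 0, since η = 0.3 < η_Carnot = 0.747).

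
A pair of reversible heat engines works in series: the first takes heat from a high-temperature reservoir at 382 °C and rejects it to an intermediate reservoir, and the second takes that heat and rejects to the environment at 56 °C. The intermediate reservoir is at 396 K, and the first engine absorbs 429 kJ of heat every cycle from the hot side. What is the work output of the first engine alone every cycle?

T_H = 382 °C → 382 + 273.15 = 655.15 K.
T_C = 56 °C → 56 + 273.15 = 329.15 K.
First-stage efficiency η₁ = 1 − T_m/T_H = 1 − 396.00/655.15 = 0.3956.
W₁ = η₁·Q_H = 0.3956 × 429 = 170 kJ.

W₁ ≈ 170 kJ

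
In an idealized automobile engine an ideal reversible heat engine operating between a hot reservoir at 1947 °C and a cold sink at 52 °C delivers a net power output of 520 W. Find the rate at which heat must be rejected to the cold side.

T_H = 1947 °C → 1947 + 273.15 = 2220.15 K.
T_C = 52 °C → 52 + 273.15 = 325.15 K.
Carnot efficiency: η = 1 − T_C/T_H = 1 − 325.15/2220.15 = 0.8535.
Since Q_C/Q_H = T_C/T_H and Q_H = W/η, Q_C = W·T_C/(T_H − T_C) = 520 × 325.15/1895.00 = 89.2 W.

Q̇_C ≈ 89.2 W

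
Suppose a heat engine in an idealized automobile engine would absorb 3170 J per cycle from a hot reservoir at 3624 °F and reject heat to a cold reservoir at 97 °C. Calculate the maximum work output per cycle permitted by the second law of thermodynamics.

W_max ≈ 2650 J

T_H = 3624 °F → (3624 − 32) × 5/9 = 1995.56 °C = 2268.71 K.
T_C = 97 °C → 97 + 273.15 = 370.15 K.
No engine can exceed the Carnot limit: η_max = 1 − T_C/T_H = 1 − 370.15/2268.71 = 0.8368.
W_max = η_max · Q_H = 0.8368 × 3170 = 2650 J.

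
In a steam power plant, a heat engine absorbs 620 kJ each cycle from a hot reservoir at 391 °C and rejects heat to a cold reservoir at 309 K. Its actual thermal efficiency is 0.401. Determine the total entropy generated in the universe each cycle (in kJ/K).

ΔS_univ ≈ 0.268 kJ/K

T_H = 391 °C → 391 + 273.15 = 664.15 K.
W = η·Q_H = 0.401 × 620 = 248.6 kJ, so Q_C = Q_H − W = 371.4 kJ.
Reservoir entropy changes: ΔS_H = −Q_H/T_H = −620/664.15 = -0.9335 kJ/K and ΔS_C = +Q_C/T_C = 371.4/309.00 = 1.202 kJ/K.
ΔS_univ = −Q_H/T_H + Q_C/T_C = 0.268 kJ/K (> 0, since η = 0.401 < η_Carnot = 0.535).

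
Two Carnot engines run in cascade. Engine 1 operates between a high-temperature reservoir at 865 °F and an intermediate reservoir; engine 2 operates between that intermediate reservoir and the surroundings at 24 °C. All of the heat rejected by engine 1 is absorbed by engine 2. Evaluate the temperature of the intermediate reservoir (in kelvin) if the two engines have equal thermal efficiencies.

T_m ≈ 468 K

T_H = 865 °F → (865 − 32) × 5/9 = 462.78 °C = 735.93 K.
T_C = 24 °C → 24 + 273.15 = 297.15 K.
Equal efficiencies require 1 − T_m/T_H = 1 − T_C/T_m, i.e. T_m/T_H = T_C/T_m, so T_m = √(T_H·T_C) = √(735.93 × 297.15) = 468 K.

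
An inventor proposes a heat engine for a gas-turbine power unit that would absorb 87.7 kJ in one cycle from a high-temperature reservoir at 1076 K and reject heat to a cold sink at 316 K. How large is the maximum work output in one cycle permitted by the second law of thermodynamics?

The upper bound on efficiency is η_max = 1 − T_C/T_H = 1 − 316.00/1076.00 = 0.7063.
W_max = η_max · Q_H = 0.7063 × 87.7 = 61.9 kJ.

W_max ≈ 61.9 kJ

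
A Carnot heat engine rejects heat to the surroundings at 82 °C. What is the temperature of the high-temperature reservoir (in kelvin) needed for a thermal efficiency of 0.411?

T_C = 82 °C → 82 + 273.15 = 355.15 K.
From η = 1 − T_C/T_H, solving for T_H gives T_H = T_C/(1 − η) = 355.15/(1 − 0.411) = 603 K.

T_H ≈ 603 K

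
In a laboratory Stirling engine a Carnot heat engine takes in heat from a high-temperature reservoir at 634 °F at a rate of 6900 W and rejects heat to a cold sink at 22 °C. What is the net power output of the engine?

Ẇ ≈ 3550 W

T_H = 634 °F → (634 − 32) × 5/9 = 334.44 °C = 607.59 K.
T_C = 22 °C → 22 + 273.15 = 295.15 K.
η_rev = 1 − T_C/T_H = 1 − 295.15/607.59 = 0.5142.
W = η·Q_H = 0.5142 × 6900 = 3550 W.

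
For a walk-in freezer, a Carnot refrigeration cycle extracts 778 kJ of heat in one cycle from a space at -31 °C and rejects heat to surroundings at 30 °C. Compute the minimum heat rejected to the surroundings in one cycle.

Q_H ≈ 974 kJ

T_H = 30 °C → 30 + 273.15 = 303.15 K.
T_C = -31 °C → -31 + 273.15 = 242.15 K.
For a reversible cycle Q_H/Q_C = T_H/T_C, so Q_H = Q_C·T_H/T_C = 778 × 303.15/242.15 = 974 kJ.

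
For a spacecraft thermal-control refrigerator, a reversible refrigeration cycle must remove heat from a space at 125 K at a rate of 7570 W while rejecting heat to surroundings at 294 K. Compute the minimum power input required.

Ẇ_in ≈ 10230 W

For a reversible refrigerator, COP_R = T_C/(T_H − T_C) = 125.00/169.00 = 0.7396.
W = Q_C/COP_R = 7570/0.7396 = 10230 W.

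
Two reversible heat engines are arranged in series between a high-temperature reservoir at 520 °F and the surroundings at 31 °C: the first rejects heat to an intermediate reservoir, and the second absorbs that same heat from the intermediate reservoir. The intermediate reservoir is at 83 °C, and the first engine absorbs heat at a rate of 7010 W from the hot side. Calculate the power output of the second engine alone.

T_H = 520 °F → (520 − 32) × 5/9 = 271.11 °C = 544.26 K.
T_C = 31 °C → 31 + 273.15 = 304.15 K.
T_m = 83 °C → 83 + 273.15 = 356.15 K.
Heat entering the second stage: Q_m = Q_H·(T_m/T_H) = 7010 × 356.15/544.26 = 4587 W.
Second-stage efficiency η₂ = 1 − T_C/T_m = 1 − 304.15/356.15 = 0.1460, so W₂ = η₂·Q_m = 669.8 W.

Ẇ₂ ≈ 669.8 W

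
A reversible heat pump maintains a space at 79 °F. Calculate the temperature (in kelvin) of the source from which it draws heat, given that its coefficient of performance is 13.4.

T_C ≈ 276.9 K

T_H = 79 °F → (79 − 32) × 5/9 = 26.11 °C = 299.26 K.
COP_HP = T_H/(T_H − T_C) ⇒ T_C = T_H·(COP_HP − 1)/COP_HP = 299.26 × (13.4 − 1)/13.4 = 276.9 K.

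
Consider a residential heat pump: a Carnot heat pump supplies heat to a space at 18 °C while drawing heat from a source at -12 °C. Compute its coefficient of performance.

T_H = 18 °C → 18 + 273.15 = 291.15 K.
T_C = -12 °C → -12 + 273.15 = 261.15 K.
For a reversible heat pump, COP_HP = T_H/(T_H − T_C) = 291.15/(291.15 − 261.15) = 9.71.

COP_HP ≈ 9.71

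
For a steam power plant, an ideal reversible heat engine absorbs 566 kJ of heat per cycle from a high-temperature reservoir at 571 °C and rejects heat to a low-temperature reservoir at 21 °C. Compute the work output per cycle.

T_H = 571 °C → 571 + 273.15 = 844.15 K.
T_C = 21 °C → 21 + 273.15 = 294.15 K.
Since the cycle is reversible, η = 1 − T_C/T_H = 1 − 294.15/844.15 = 0.6515.
W = η·Q_H = 0.6515 × 566 = 368.8 kJ.

W ≈ 368.8 kJ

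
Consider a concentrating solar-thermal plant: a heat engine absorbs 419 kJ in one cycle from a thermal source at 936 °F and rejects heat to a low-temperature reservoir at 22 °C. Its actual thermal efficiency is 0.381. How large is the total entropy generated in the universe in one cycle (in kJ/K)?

T_H = 936 °F → (936 − 32) × 5/9 = 502.22 °C = 775.37 K.
T_C = 22 °C → 22 + 273.15 = 295.15 K.
W = η·Q_H = 0.381 × 419 = 159.6 kJ, so Q_C = Q_H − W = 259.4 kJ.
Reservoir entropy changes: ΔS_H = −Q_H/T_H = −419/775.37 = -0.5404 kJ/K and ΔS_C = +Q_C/T_C = 259.4/295.15 = 0.8787 kJ/K.
ΔS_univ = −Q_H/T_H + Q_C/T_C = 0.3384 kJ/K (> 0, since η = 0.381 < η_Carnot = 0.619).

ΔS_univ ≈ 0.3384 kJ/K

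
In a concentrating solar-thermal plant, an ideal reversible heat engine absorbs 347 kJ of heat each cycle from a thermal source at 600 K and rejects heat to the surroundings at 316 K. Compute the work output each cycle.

W ≈ 164 kJ

η_rev = 1 − T_C/T_H = 1 − 316.00/600.00 = 0.4733.
W = η·Q_H = 0.4733 × 347 = 164 kJ.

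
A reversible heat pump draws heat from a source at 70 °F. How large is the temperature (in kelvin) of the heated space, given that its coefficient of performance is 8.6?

T_C = 70 °F → (70 − 32) × 5/9 = 21.11 °C = 294.26 K.
COP_HP = T_H/(T_H − T_C) ⇒ T_H = T_C·COP_HP/(COP_HP − 1) = 294.26 × 8.6/(8.6 − 1) = 333 K.

T_H ≈ 333 K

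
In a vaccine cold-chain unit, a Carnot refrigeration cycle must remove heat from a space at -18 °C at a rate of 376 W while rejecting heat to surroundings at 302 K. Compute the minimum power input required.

T_C = -18 °C → -18 + 273.15 = 255.15 K.
For a reversible refrigerator, COP_R = T_C/(T_H − T_C) = 255.15/46.85 = 5.4461.
W = Q_C/COP_R = 376/5.4461 = 69.04 W.

Ẇ_in ≈ 69.04 W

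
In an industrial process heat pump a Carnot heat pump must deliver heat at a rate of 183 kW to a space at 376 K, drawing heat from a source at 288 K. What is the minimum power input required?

Ẇ_in ≈ 42.8 kW

The Carnot heat-pump COP is COP_HP = T_H/(T_H − T_C) = 376.00/88.00 = 4.2727.
W = Q_H/COP_HP = 183/4.2727 = 42.8 kW.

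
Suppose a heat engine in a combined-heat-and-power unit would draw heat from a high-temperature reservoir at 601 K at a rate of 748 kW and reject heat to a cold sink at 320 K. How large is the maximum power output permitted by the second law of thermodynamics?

No engine can exceed the Carnot limit: η_max = 1 − T_C/T_H = 1 − 320.00/601.00 = 0.4676.
W_max = η_max · Q_H = 0.4676 × 748 = 350 kW.

Ẇ_max ≈ 350 kW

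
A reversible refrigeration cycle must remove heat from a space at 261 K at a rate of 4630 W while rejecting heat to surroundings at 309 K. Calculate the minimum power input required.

Ẇ_in ≈ 851 W

Carnot COP: COP_R = T_C/(T_H − T_C) = 261.00/48.00 = 5.4375.
W = Q_C/COP_R = 4630/5.4375 = 851 W.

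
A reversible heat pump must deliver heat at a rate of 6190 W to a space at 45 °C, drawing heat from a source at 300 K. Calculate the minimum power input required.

Ẇ_in ≈ 353 W

T_H = 45 °C → 45 + 273.15 = 318.15 K.
Reversible heating COP: COP_HP = T_H/(T_H − T_C) = 318.15/18.15 = 17.5289.
W = Q_H/COP_HP = 6190/17.5289 = 353 W.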